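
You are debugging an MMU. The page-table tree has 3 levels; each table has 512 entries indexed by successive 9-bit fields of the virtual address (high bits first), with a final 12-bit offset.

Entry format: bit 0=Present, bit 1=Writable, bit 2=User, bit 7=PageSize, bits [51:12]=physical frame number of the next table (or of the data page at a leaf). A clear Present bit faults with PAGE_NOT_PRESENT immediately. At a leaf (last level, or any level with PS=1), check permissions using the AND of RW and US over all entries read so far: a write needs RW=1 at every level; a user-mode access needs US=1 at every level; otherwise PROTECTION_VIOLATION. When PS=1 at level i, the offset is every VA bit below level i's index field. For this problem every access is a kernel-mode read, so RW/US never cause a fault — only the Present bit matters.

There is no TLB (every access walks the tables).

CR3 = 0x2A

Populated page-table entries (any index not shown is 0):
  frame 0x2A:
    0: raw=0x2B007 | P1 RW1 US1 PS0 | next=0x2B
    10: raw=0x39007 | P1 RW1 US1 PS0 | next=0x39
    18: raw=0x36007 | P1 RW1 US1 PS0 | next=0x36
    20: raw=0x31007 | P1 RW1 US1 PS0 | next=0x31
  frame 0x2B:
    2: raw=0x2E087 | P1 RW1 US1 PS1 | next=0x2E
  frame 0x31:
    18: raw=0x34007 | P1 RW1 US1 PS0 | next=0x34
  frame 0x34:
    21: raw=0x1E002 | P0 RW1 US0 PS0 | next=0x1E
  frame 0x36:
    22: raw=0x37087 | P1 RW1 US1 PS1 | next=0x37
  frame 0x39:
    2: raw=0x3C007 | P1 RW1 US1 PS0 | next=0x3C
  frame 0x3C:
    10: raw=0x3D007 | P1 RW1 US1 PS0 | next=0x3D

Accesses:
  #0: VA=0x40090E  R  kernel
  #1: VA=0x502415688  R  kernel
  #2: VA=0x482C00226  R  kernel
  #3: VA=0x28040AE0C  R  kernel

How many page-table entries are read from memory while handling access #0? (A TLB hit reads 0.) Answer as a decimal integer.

Per-access translation:
#0 VA=0x40090E (r,kernel):
  L0: frame=0x2A idx=0 entry=0x2B007 [P=1 RW=1 US=1 PS=0]
  L1: frame=0x2B idx=2 entry=0x2E087 [P=1 RW=1 US=1 PS=1]
  ✓ 0x2E90E (huge @L1)  — 2 lookups
#1 VA=0x502415688 (r,kernel):
  L0: frame=0x2A idx=20 entry=0x31007 [P=1 RW=1 US=1 PS=0]
  L1: frame=0x31 idx=18 entry=0x34007 [P=1 RW=1 US=1 PS=0]
  L2: frame=0x34 idx=21 entry=0x1E002 [P=0 RW=1 US=0 PS=0]
  → PAGE_NOT_PRESENT  (3 entries read)
#2 VA=0x482C00226 (r,kernel):
  L0: frame=0x2A idx=18 entry=0x36007 [P=1 RW=1 US=1 PS=0]
  L1: frame=0x36 idx=22 entry=0x37087 [P=1 RW=1 US=1 PS=1]
  ✓ 0x37226 (huge @L1)  — 2 lookups
#3 VA=0x28040AE0C (r,kernel):
  L0: frame=0x2A idx=10 entry=0x39007 [P=1 RW=1 US=1 PS=0]
  L1: frame=0x39 idx=2 entry=0x3C007 [P=1 RW=1 US=1 PS=0]
  L2: frame=0x3C idx=10 entry=0x3D007 [P=1 RW=1 US=1 PS=0]
  ✓ 0x3DE0C  — 3 lookups

Entries read for #0: 2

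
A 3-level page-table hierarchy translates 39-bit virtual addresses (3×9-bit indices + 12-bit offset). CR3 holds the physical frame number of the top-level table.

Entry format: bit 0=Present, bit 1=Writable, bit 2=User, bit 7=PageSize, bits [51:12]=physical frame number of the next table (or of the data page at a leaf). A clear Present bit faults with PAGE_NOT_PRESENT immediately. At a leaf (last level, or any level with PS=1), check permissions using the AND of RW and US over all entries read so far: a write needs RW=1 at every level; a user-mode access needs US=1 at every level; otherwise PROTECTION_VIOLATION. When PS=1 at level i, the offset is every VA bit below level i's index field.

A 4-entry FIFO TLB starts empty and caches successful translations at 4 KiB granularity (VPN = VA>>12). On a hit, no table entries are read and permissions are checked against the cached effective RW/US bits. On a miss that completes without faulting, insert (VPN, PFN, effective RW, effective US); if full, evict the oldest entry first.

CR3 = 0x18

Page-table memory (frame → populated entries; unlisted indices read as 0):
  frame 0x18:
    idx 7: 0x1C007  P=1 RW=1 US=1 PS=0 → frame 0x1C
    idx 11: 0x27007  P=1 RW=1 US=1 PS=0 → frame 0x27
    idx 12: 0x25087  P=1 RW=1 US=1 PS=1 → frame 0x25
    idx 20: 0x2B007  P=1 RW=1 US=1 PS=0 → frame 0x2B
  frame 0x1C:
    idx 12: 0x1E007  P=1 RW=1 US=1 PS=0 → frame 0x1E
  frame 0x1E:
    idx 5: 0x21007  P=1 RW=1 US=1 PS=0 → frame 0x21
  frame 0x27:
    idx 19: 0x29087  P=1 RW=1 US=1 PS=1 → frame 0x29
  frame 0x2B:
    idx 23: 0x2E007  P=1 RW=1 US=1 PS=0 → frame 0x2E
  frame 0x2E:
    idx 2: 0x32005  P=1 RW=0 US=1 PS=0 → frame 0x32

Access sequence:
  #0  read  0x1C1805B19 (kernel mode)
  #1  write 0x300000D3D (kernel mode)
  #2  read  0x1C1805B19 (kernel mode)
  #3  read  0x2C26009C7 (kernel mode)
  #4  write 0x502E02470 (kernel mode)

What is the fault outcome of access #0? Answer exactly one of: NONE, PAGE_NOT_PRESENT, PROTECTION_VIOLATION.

Per-access translation:
#0 VA=0x1C1805B19 (r,kernel):
  lvl0: tbl 0x18, slot 7 ⇒ 0x1C007 (P1/RW1/US1/PS0)
  lvl1: tbl 0x1C, slot 12 ⇒ 0x1E007 (P1/RW1/US1/PS0)
  lvl2: tbl 0x1E, slot 5 ⇒ 0x21007 (P1/RW1/US1/PS0)
  ✓ 0x21B19  — 3 lookups
#1 VA=0x300000D3D (w,kernel):
  lvl0: tbl 0x18, slot 12 ⇒ 0x25087 (P1/RW1/US1/PS1)
  ✓ 0x25D3D (huge @L0)  — 1 lookups
#2 VA=0x1C1805B19 (r,kernel):
  TLB hit vpn=0x1C1805 → PA=0x21B19
#3 VA=0x2C26009C7 (r,kernel):
  lvl0: tbl 0x18, slot 11 ⇒ 0x27007 (P1/RW1/US1/PS0)
  lvl1: tbl 0x27, slot 19 ⇒ 0x29087 (P1/RW1/US1/PS1)
  ✓ 0x299C7 (huge @L1)  — 2 lookups
#4 VA=0x502E02470 (w,kernel):
  lvl0: tbl 0x18, slot 20 ⇒ 0x2B007 (P1/RW1/US1/PS0)
  lvl1: tbl 0x2B, slot 23 ⇒ 0x2E007 (P1/RW1/US1/PS0)
  lvl2: tbl 0x2E, slot 2 ⇒ 0x32005 (P1/RW0/US1/PS0)
  → PROTECTION_VIOLATION  (3 entries read)

Access #0 fault: NONE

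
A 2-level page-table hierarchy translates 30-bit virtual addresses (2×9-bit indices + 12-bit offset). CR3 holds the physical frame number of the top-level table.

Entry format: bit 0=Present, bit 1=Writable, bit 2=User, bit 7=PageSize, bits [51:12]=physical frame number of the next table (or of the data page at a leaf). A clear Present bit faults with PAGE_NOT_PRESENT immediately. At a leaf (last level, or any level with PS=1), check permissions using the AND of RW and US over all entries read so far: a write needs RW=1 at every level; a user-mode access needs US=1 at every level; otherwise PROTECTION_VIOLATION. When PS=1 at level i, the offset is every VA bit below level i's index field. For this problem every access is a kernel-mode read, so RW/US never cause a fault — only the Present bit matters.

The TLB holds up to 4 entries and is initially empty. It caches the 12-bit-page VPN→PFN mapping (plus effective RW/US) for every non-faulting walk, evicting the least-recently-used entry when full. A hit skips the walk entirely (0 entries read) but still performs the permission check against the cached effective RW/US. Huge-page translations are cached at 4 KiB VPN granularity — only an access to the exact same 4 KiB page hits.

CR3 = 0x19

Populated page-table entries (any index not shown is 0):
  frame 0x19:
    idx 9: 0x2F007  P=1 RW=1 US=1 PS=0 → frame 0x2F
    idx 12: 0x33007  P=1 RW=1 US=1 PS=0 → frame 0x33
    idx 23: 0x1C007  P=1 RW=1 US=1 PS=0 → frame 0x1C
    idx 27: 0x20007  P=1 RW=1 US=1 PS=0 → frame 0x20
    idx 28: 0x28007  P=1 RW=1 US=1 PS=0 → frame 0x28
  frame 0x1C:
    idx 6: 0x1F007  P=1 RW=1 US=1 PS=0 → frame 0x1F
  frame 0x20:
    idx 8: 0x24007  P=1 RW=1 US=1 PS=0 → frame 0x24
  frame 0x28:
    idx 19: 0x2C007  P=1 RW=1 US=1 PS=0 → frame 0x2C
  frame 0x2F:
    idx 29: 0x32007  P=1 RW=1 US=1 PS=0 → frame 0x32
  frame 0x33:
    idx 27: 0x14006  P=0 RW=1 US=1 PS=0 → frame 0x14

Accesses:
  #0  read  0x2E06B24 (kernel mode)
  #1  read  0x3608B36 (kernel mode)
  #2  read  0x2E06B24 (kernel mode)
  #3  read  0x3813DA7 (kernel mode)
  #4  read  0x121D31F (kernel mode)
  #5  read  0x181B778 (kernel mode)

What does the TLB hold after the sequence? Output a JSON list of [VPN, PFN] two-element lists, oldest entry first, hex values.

Trace:
#0 VA=0x2E06B24 (r,kernel):
  L0: frame=0x19 idx=23 entry=0x1C007 [P=1 RW=1 US=1 PS=0]
  L1: frame=0x1C idx=6 entry=0x1F007 [P=1 RW=1 US=1 PS=0]
  ✓ 0x1FB24  — 2 lookups
#1 VA=0x3608B36 (r,kernel):
  L0: frame=0x19 idx=27 entry=0x20007 [P=1 RW=1 US=1 PS=0]
  L1: frame=0x20 idx=8 entry=0x24007 [P=1 RW=1 US=1 PS=0]
  ✓ 0x24B36  — 2 lookups
#2 VA=0x2E06B24 (r,kernel):
  TLB hit vpn=0x2E06 → PA=0x1FB24
#3 VA=0x3813DA7 (r,kernel):
  L0: frame=0x19 idx=28 entry=0x28007 [P=1 RW=1 US=1 PS=0]
  L1: frame=0x28 idx=19 entry=0x2C007 [P=1 RW=1 US=1 PS=0]
  ✓ 0x2CDA7  — 2 lookups
#4 VA=0x121D31F (r,kernel):
  L0: frame=0x19 idx=9 entry=0x2F007 [P=1 RW=1 US=1 PS=0]
  L1: frame=0x2F idx=29 entry=0x32007 [P=1 RW=1 US=1 PS=0]
  ✓ 0x3231F  — 2 lookups
#5 VA=0x181B778 (r,kernel):
  L0: frame=0x19 idx=12 entry=0x33007 [P=1 RW=1 US=1 PS=0]
  L1: frame=0x33 idx=27 entry=0x14006 [P=0 RW=1 US=1 PS=0]
  ✗ PAGE_NOT_PRESENT  [2 reads]

TLB: [["0x3608", "0x24"], ["0x2E06", "0x1F"], ["0x3813", "0x2C"], ["0x121D", "0x32"]]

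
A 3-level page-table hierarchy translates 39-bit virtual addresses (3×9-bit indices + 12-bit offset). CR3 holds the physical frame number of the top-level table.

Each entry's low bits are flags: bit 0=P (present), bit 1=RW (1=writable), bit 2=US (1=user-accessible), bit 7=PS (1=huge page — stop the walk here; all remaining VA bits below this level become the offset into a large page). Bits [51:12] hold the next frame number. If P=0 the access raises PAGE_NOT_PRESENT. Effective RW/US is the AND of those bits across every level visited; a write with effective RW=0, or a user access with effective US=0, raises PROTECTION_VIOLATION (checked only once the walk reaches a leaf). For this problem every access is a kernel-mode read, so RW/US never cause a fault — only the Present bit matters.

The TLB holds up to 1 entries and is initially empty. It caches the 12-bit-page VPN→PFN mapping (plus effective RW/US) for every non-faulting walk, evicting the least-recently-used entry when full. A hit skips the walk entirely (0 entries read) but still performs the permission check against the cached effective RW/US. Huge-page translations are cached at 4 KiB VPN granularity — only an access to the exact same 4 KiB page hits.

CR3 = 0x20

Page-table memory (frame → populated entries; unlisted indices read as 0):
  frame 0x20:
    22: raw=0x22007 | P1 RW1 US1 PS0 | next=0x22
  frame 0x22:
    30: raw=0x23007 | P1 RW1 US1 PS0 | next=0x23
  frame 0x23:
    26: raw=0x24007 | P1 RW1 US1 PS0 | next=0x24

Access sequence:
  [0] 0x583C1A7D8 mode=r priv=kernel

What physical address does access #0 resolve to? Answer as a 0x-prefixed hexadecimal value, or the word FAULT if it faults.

Per-access translation:
#0 VA=0x583C1A7D8 (r,kernel):
  L0: frame=0x20 idx=22 entry=0x22007 [P=1 RW=1 US=1 PS=0]
  L1: frame=0x22 idx=30 entry=0x23007 [P=1 RW=1 US=1 PS=0]
  L2: frame=0x23 idx=26 entry=0x24007 [P=1 RW=1 US=1 PS=0]
  → PA=0x247D8  (3 entries read)

Access #0 PA: 0x247D8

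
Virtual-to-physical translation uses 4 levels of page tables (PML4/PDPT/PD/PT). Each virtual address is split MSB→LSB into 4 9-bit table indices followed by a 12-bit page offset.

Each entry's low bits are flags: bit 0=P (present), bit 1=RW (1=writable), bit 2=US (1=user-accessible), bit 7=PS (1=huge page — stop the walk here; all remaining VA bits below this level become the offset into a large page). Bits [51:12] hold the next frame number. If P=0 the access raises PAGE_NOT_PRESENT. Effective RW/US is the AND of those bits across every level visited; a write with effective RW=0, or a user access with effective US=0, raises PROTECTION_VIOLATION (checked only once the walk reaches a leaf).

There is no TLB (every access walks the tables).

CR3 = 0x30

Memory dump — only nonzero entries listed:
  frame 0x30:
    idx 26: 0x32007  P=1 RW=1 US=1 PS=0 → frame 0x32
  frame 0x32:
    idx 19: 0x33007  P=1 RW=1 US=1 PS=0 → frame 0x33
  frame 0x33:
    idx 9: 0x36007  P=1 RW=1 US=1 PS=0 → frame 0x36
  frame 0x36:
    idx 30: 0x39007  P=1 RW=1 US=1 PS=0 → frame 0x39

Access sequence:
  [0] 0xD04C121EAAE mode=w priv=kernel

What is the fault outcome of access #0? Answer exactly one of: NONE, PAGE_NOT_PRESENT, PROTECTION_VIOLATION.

Per-access translation:
#0 VA=0xD04C121EAAE (w,kernel):
  L0: frame=0x30 idx=26 entry=0x32007 [P=1 RW=1 US=1 PS=0]
  L1: frame=0x32 idx=19 entry=0x33007 [P=1 RW=1 US=1 PS=0]
  L2: frame=0x33 idx=9 entry=0x36007 [P=1 RW=1 US=1 PS=0]
  L3: frame=0x36 idx=30 entry=0x39007 [P=1 RW=1 US=1 PS=0]
  ✓ 0x39AAE  — 4 lookups

Access #0 fault: NONE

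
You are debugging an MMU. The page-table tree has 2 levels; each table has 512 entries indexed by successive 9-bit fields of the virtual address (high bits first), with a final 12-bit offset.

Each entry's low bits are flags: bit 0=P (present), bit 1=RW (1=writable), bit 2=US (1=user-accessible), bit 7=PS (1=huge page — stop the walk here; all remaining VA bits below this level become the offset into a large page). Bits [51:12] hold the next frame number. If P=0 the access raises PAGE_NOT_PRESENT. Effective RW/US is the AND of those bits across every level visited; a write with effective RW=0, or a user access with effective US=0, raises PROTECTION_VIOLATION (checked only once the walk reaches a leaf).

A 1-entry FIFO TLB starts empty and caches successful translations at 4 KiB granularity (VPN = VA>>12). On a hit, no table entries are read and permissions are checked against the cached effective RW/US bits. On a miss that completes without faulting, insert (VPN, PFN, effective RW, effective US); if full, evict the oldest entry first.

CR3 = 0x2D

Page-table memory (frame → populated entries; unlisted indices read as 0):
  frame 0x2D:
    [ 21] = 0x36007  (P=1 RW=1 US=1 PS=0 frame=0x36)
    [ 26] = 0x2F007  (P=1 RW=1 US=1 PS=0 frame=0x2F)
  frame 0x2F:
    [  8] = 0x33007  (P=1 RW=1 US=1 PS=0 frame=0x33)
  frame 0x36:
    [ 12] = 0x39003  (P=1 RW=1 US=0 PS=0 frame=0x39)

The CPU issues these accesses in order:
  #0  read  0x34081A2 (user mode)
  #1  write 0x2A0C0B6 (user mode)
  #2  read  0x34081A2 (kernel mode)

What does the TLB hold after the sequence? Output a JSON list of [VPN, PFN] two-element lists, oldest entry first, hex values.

Trace:
#0 VA=0x34081A2 (r,user):
  [0] read 0x2D idx=26: raw=0x2F007 flags P=1 W=1 U=1 S=0
  [1] read 0x2F idx=8: raw=0x33007 flags P=1 W=1 U=1 S=0
  ✓ 0x331A2  — 2 lookups
#1 VA=0x2A0C0B6 (w,user):
  [0] read 0x2D idx=21: raw=0x36007 flags P=1 W=1 U=1 S=0
  [1] read 0x36 idx=12: raw=0x39003 flags P=1 W=1 U=0 S=0
  ✗ PROTECTION_VIOLATION  [2 reads]
#2 VA=0x34081A2 (r,kernel):
  TLB hit vpn=0x3408 → PA=0x331A2

TLB: [["0x3408", "0x33"]]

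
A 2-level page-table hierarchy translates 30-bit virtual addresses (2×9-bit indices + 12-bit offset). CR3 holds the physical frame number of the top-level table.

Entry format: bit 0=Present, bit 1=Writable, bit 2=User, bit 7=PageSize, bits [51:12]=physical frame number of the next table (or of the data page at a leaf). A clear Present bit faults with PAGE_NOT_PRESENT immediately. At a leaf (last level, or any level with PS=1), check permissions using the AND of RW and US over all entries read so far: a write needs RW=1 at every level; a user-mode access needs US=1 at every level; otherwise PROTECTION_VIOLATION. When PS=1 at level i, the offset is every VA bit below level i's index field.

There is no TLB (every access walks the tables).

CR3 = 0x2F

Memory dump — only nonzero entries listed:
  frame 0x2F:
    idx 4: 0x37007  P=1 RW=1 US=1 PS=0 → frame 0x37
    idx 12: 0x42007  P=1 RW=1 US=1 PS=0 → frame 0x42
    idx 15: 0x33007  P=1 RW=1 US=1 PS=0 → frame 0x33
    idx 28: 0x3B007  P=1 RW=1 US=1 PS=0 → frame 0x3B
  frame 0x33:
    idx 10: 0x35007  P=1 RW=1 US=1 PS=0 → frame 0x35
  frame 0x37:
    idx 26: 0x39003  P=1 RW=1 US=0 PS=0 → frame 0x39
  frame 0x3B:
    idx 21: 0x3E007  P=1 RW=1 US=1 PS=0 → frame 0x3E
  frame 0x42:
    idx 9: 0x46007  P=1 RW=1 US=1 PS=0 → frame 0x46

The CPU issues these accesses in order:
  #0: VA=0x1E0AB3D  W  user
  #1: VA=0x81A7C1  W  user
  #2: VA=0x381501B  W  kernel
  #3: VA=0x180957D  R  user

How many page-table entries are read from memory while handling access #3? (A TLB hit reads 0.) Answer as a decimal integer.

Per-access translation:
#0 VA=0x1E0AB3D (w,user):
  L0 @0x2F[15] → 0x33007  P=1,RW=1,US=1,PS=0
  L1 @0x33[10] → 0x35007  P=1,RW=1,US=1,PS=0
  → PA=0x35B3D  (2 entries read)
#1 VA=0x81A7C1 (w,user):
  L0 @0x2F[4] → 0x37007  P=1,RW=1,US=1,PS=0
  L1 @0x37[26] → 0x39003  P=1,RW=1,US=0,PS=0
  ⇒ fault: PROTECTION_VIOLATION  — 2 lookups
#2 VA=0x381501B (w,kernel):
  L0 @0x2F[28] → 0x3B007  P=1,RW=1,US=1,PS=0
  L1 @0x3B[21] → 0x3E007  P=1,RW=1,US=1,PS=0
  → PA=0x3E01B  (2 entries read)
#3 VA=0x180957D (r,user):
  L0 @0x2F[12] → 0x42007  P=1,RW=1,US=1,PS=0
  L1 @0x42[9] → 0x46007  P=1,RW=1,US=1,PS=0
  → PA=0x4657D  (2 entries read)

Entries read for #3: 2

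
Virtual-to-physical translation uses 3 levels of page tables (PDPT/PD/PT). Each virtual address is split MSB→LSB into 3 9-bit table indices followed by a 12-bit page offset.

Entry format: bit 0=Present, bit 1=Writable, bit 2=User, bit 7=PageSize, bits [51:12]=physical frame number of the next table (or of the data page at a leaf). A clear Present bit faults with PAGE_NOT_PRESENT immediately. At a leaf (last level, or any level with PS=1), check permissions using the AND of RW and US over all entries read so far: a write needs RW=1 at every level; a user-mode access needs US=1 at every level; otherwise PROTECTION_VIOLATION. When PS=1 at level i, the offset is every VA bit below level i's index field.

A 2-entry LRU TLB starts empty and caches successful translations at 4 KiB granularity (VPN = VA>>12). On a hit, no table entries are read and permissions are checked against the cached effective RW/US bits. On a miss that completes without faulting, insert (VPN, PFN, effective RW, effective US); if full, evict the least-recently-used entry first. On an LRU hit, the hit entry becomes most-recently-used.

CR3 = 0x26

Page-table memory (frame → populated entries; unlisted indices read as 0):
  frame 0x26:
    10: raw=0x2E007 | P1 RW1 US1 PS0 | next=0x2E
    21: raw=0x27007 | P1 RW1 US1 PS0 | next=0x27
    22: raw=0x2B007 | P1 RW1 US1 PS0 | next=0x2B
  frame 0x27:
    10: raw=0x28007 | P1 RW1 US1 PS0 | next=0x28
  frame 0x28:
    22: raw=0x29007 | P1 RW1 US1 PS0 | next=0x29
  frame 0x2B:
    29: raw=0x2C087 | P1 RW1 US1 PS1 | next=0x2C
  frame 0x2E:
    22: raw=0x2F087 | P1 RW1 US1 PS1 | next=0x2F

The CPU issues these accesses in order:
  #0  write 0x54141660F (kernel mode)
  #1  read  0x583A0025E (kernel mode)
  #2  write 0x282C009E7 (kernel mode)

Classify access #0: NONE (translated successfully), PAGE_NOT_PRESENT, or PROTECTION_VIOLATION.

Walk each access:
#0 VA=0x54141660F (w,kernel):
  L0 @0x26[21] → 0x27007  P=1,RW=1,US=1,PS=0
  L1 @0x27[10] → 0x28007  P=1,RW=1,US=1,PS=0
  L2 @0x28[22] → 0x29007  P=1,RW=1,US=1,PS=0
  → PA=0x2960F  (3 entries read)
#1 VA=0x583A0025E (r,kernel):
  L0 @0x26[22] → 0x2B007  P=1,RW=1,US=1,PS=0
  L1 @0x2B[29] → 0x2C087  P=1,RW=1,US=1,PS=1
  → PA=0x2C25E (huge @L1)  (2 entries read)
#2 VA=0x282C009E7 (w,kernel):
  L0 @0x26[10] → 0x2E007  P=1,RW=1,US=1,PS=0
  L1 @0x2E[22] → 0x2F087  P=1,RW=1,US=1,PS=1
  → PA=0x2F9E7 (huge @L1)  (2 entries read)

Access #0 fault: NONE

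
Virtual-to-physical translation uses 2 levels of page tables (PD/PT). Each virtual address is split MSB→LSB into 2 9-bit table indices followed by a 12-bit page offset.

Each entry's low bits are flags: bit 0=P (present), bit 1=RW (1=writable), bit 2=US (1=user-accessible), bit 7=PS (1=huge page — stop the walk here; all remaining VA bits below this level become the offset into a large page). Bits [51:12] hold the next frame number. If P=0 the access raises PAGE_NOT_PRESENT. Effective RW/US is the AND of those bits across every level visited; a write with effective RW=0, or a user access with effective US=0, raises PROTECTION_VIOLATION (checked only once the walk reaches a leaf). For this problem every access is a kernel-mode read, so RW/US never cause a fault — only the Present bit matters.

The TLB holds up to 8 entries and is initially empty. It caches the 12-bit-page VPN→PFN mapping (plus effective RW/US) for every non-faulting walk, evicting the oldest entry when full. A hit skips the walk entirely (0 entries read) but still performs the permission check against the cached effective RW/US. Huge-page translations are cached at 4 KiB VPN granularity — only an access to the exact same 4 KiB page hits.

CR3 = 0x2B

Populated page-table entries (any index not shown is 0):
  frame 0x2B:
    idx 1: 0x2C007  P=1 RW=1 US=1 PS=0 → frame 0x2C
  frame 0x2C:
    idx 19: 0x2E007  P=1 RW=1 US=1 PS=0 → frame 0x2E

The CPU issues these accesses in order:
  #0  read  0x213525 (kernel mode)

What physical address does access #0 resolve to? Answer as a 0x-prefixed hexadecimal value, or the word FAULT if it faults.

Walk each access:
#0 VA=0x213525 (r,kernel):
  lvl0: tbl 0x2B, slot 1 ⇒ 0x2C007 (P1/RW1/US1/PS0)
  lvl1: tbl 0x2C, slot 19 ⇒ 0x2E007 (P1/RW1/US1/PS0)
  ✓ 0x2E525  — 2 lookups

Access #0 PA: 0x2E525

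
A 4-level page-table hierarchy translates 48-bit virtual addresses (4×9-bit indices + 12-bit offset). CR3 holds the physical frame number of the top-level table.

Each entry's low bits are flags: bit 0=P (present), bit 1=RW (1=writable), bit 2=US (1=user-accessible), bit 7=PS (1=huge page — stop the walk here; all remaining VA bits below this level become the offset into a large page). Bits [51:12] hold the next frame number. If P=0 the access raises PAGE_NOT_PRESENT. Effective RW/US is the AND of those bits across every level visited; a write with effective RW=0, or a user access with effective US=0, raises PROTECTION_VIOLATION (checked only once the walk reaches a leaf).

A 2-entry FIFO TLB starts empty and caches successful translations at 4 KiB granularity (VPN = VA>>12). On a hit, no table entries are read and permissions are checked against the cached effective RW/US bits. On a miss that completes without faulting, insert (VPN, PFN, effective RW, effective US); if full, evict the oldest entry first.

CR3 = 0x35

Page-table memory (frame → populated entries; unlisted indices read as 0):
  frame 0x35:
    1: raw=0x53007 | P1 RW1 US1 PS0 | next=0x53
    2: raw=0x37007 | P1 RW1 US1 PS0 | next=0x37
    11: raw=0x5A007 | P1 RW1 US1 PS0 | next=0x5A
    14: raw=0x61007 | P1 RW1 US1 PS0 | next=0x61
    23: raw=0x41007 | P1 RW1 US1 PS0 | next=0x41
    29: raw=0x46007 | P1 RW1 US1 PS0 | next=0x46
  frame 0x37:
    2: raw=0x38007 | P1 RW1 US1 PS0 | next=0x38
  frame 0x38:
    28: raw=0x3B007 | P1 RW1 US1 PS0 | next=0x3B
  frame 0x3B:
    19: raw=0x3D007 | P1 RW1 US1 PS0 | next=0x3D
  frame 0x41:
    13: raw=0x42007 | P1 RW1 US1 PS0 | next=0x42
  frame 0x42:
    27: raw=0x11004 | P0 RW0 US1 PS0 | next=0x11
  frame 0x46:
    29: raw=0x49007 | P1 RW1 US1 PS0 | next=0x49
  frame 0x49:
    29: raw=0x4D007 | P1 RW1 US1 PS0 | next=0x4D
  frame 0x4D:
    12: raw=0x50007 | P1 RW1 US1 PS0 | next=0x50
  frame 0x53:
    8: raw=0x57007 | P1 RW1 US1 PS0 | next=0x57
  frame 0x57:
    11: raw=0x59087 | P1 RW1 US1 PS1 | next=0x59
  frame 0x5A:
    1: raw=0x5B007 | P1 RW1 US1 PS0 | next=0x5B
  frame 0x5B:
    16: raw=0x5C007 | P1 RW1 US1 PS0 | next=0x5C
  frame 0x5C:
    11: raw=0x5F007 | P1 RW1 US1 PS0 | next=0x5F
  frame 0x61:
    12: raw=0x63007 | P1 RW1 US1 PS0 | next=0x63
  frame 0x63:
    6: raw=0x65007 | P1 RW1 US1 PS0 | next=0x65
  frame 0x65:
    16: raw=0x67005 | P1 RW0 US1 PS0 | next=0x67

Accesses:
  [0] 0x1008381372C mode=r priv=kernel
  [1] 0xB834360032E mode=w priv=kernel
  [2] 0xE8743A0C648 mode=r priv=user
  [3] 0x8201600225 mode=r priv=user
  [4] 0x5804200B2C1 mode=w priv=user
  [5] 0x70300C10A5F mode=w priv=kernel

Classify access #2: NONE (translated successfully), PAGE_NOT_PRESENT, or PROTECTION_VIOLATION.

Per-access translation:
#0 VA=0x1008381372C (r,kernel):
  L0 @0x35[2] → 0x37007  P=1,RW=1,US=1,PS=0
  L1 @0x37[2] → 0x38007  P=1,RW=1,US=1,PS=0
  L2 @0x38[28] → 0x3B007  P=1,RW=1,US=1,PS=0
  L3 @0x3B[19] → 0x3D007  P=1,RW=1,US=1,PS=0
  → PA=0x3D72C  (4 entries read)
#1 VA=0xB834360032E (w,kernel):
  L0 @0x35[23] → 0x41007  P=1,RW=1,US=1,PS=0
  L1 @0x41[13] → 0x42007  P=1,RW=1,US=1,PS=0
  L2 @0x42[27] → 0x11004  P=0,RW=0,US=1,PS=0
  → PAGE_NOT_PRESENT  (3 entries read)
#2 VA=0xE8743A0C648 (r,user):
  L0 @0x35[29] → 0x46007  P=1,RW=1,US=1,PS=0
  L1 @0x46[29] → 0x49007  P=1,RW=1,US=1,PS=0
  L2 @0x49[29] → 0x4D007  P=1,RW=1,US=1,PS=0
  L3 @0x4D[12] → 0x50007  P=1,RW=1,US=1,PS=0
  → PA=0x50648  (4 entries read)
#3 VA=0x8201600225 (r,user):
  L0 @0x35[1] → 0x53007  P=1,RW=1,US=1,PS=0
  L1 @0x53[8] → 0x57007  P=1,RW=1,US=1,PS=0
  L2 @0x57[11] → 0x59087  P=1,RW=1,US=1,PS=1
  → PA=0x59225 (huge @L2)  (3 entries read)
#4 VA=0x5804200B2C1 (w,user):
  L0 @0x35[11] → 0x5A007  P=1,RW=1,US=1,PS=0
  L1 @0x5A[1] → 0x5B007  P=1,RW=1,US=1,PS=0
  L2 @0x5B[16] → 0x5C007  P=1,RW=1,US=1,PS=0
  L3 @0x5C[11] → 0x5F007  P=1,RW=1,US=1,PS=0
  → PA=0x5F2C1  (4 entries read)
#5 VA=0x70300C10A5F (w,kernel):
  L0 @0x35[14] → 0x61007  P=1,RW=1,US=1,PS=0
  L1 @0x61[12] → 0x63007  P=1,RW=1,US=1,PS=0
  L2 @0x63[6] → 0x65007  P=1,RW=1,US=1,PS=0
  L3 @0x65[16] → 0x67005  P=1,RW=0,US=1,PS=0
  → PROTECTION_VIOLATION  (4 entries read)

Access #2 fault: NONE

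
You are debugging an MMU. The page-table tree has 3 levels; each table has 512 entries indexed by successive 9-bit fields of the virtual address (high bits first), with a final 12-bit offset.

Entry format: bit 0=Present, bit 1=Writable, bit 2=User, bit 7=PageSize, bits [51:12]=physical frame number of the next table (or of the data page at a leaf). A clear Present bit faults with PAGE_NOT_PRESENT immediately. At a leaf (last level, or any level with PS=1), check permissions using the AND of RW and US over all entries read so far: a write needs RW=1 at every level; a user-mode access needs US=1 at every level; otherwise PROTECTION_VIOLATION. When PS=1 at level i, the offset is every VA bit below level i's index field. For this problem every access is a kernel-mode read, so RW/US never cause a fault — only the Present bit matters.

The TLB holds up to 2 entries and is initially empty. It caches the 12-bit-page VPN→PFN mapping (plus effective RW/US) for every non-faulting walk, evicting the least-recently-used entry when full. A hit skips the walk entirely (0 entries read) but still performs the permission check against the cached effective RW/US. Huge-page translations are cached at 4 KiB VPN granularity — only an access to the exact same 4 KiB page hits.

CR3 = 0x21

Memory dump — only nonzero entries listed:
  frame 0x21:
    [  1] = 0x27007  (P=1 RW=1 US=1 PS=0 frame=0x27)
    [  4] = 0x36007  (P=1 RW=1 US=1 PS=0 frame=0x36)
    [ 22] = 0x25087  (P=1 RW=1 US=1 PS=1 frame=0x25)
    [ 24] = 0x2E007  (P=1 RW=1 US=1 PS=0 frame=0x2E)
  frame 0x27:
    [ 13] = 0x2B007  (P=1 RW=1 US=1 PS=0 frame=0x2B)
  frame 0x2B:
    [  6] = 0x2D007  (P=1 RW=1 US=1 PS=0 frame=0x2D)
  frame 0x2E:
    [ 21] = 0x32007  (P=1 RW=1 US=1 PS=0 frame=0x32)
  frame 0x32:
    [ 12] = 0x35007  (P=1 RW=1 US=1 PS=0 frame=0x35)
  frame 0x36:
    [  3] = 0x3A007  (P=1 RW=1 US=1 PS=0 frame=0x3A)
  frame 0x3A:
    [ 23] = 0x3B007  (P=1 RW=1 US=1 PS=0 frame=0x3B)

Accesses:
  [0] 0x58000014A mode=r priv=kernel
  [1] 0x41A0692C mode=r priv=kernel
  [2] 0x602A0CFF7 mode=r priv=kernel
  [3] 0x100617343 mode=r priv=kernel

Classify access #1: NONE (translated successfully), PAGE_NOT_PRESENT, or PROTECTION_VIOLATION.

Trace:
#0 VA=0x58000014A (r,kernel):
  L0: frame=0x21 idx=22 entry=0x25087 [P=1 RW=1 US=1 PS=1]
  → PA=0x2514A (huge @L0)  (1 entries read)
#1 VA=0x41A0692C (r,kernel):
  L0: frame=0x21 idx=1 entry=0x27007 [P=1 RW=1 US=1 PS=0]
  L1: frame=0x27 idx=13 entry=0x2B007 [P=1 RW=1 US=1 PS=0]
  L2: frame=0x2B idx=6 entry=0x2D007 [P=1 RW=1 US=1 PS=0]
  → PA=0x2D92C  (3 entries read)
#2 VA=0x602A0CFF7 (r,kernel):
  L0: frame=0x21 idx=24 entry=0x2E007 [P=1 RW=1 US=1 PS=0]
  L1: frame=0x2E idx=21 entry=0x32007 [P=1 RW=1 US=1 PS=0]
  L2: frame=0x32 idx=12 entry=0x35007 [P=1 RW=1 US=1 PS=0]
  → PA=0x35FF7  (3 entries read)
#3 VA=0x100617343 (r,kernel):
  L0: frame=0x21 idx=4 entry=0x36007 [P=1 RW=1 US=1 PS=0]
  L1: frame=0x36 idx=3 entry=0x3A007 [P=1 RW=1 US=1 PS=0]
  L2: frame=0x3A idx=23 entry=0x3B007 [P=1 RW=1 US=1 PS=0]
  → PA=0x3B343  (3 entries read)

Access #1 fault: NONE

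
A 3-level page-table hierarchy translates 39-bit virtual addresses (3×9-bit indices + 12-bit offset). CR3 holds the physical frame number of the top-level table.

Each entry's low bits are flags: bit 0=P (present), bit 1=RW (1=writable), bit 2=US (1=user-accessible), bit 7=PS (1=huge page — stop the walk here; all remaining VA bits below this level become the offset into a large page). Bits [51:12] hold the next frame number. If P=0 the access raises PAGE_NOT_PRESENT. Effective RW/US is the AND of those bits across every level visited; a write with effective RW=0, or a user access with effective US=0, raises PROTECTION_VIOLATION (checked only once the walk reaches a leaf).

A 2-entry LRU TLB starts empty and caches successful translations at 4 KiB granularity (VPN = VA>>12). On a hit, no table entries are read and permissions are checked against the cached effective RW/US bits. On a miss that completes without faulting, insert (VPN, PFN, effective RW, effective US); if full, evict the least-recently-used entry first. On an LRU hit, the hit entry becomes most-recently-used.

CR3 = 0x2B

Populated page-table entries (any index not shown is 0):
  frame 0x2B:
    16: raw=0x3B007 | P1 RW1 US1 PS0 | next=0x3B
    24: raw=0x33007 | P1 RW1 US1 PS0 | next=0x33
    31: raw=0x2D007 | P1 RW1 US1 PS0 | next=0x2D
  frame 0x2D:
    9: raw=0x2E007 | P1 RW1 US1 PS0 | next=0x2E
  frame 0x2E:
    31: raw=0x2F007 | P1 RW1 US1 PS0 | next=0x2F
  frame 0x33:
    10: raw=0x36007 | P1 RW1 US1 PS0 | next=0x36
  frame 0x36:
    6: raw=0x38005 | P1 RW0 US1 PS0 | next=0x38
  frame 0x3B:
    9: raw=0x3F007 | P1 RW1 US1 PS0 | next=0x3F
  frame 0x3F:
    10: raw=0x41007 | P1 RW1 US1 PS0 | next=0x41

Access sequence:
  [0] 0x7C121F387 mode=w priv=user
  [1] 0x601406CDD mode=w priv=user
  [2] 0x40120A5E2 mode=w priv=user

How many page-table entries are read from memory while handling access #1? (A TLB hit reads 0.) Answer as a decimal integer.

Trace:
#0 VA=0x7C121F387 (w,user):
  [0] read 0x2B idx=31: raw=0x2D007 flags P=1 W=1 U=1 S=0
  [1] read 0x2D idx=9: raw=0x2E007 flags P=1 W=1 U=1 S=0
  [2] read 0x2E idx=31: raw=0x2F007 flags P=1 W=1 U=1 S=0
  → PA=0x2F387  (3 entries read)
#1 VA=0x601406CDD (w,user):
  [0] read 0x2B idx=24: raw=0x33007 flags P=1 W=1 U=1 S=0
  [1] read 0x33 idx=10: raw=0x36007 flags P=1 W=1 U=1 S=0
  [2] read 0x36 idx=6: raw=0x38005 flags P=1 W=0 U=1 S=0
  ⇒ fault: PROTECTION_VIOLATION  — 3 lookups
#2 VA=0x40120A5E2 (w,user):
  [0] read 0x2B idx=16: raw=0x3B007 flags P=1 W=1 U=1 S=0
  [1] read 0x3B idx=9: raw=0x3F007 flags P=1 W=1 U=1 S=0
  [2] read 0x3F idx=10: raw=0x41007 flags P=1 W=1 U=1 S=0
  → PA=0x415E2  (3 entries read)

Entries read for #1: 3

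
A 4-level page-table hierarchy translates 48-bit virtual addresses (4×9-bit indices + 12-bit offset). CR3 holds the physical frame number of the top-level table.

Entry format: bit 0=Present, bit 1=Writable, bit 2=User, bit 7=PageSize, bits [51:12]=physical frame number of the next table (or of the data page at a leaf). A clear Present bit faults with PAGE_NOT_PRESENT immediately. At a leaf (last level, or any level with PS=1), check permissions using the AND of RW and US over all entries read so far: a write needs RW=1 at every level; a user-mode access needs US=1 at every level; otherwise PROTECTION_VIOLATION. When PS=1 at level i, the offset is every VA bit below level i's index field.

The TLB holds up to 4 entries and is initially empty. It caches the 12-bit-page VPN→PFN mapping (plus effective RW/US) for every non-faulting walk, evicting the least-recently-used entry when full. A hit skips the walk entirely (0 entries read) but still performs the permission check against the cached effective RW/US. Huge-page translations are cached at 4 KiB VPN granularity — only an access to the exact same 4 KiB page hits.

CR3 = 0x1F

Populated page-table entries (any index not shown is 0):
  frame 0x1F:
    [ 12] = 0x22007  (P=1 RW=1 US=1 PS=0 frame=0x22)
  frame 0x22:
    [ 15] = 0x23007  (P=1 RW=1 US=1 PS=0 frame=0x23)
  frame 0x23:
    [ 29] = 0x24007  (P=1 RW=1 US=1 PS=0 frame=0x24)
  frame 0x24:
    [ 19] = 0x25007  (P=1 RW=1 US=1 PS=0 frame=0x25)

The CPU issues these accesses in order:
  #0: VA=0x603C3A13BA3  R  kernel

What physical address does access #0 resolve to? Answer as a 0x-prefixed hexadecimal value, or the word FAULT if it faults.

Trace:
#0 VA=0x603C3A13BA3 (r,kernel):
  lvl0: tbl 0x1F, slot 12 ⇒ 0x22007 (P1/RW1/US1/PS0)
  lvl1: tbl 0x22, slot 15 ⇒ 0x23007 (P1/RW1/US1/PS0)
  lvl2: tbl 0x23, slot 29 ⇒ 0x24007 (P1/RW1/US1/PS0)
  lvl3: tbl 0x24, slot 19 ⇒ 0x25007 (P1/RW1/US1/PS0)
  → PA=0x25BA3  (4 entries read)

Access #0 PA: 0x25BA3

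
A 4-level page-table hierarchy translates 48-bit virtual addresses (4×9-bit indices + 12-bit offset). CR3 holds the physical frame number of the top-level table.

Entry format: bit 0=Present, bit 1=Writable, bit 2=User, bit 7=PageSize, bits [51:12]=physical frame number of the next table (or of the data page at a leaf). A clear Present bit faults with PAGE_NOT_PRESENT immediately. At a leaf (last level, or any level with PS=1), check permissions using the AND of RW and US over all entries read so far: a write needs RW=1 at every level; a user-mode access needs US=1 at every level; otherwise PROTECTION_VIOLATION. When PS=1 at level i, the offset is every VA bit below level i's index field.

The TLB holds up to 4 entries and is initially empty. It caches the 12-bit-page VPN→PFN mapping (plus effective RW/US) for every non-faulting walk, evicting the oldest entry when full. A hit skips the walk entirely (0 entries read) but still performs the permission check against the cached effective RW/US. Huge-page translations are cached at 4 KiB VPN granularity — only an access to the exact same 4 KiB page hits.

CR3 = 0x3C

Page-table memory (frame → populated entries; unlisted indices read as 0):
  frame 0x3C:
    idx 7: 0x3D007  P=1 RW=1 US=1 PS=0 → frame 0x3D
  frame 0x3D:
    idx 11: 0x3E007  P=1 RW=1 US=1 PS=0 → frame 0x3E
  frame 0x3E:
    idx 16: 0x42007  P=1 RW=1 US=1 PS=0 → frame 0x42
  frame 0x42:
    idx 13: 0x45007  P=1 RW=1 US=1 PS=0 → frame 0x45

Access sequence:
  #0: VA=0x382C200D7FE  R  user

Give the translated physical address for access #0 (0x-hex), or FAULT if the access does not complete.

Walk each access:
#0 VA=0x382C200D7FE (r,user):
  [0] read 0x3C idx=7: raw=0x3D007 flags P=1 W=1 U=1 S=0
  [1] read 0x3D idx=11: raw=0x3E007 flags P=1 W=1 U=1 S=0
  [2] read 0x3E idx=16: raw=0x42007 flags P=1 W=1 U=1 S=0
  [3] read 0x42 idx=13: raw=0x45007 flags P=1 W=1 U=1 S=0
  → PA=0x457FE  (4 entries read)

Access #0 PA: 0x457FE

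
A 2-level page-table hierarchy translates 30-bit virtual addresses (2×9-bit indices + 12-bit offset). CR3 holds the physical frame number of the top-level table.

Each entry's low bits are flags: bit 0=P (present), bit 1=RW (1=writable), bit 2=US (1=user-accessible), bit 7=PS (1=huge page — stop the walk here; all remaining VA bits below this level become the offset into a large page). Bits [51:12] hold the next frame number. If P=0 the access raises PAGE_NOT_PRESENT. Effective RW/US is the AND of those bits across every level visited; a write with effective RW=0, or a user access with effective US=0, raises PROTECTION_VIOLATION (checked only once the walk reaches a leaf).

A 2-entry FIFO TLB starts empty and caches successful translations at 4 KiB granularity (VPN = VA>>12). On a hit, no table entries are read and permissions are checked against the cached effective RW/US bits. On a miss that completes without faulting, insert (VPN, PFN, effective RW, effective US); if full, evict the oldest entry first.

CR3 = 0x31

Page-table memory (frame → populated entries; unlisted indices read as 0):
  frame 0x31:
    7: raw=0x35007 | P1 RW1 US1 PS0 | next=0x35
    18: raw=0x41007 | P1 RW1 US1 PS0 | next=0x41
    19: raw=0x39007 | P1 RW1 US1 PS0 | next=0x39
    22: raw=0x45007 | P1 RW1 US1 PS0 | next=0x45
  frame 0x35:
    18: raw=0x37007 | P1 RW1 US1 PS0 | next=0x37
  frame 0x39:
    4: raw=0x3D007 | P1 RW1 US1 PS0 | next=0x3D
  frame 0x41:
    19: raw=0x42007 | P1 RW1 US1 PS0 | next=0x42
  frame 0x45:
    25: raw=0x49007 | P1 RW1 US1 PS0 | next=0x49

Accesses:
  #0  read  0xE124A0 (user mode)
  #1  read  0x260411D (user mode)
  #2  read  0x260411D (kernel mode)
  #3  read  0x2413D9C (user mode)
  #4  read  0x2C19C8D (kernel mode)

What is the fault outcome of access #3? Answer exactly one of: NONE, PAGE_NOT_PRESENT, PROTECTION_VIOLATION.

Trace:
#0 VA=0xE124A0 (r,user):
  L0 @0x31[7] → 0x35007  P=1,RW=1,US=1,PS=0
  L1 @0x35[18] → 0x37007  P=1,RW=1,US=1,PS=0
  ✓ 0x374A0  — 2 lookups
#1 VA=0x260411D (r,user):
  L0 @0x31[19] → 0x39007  P=1,RW=1,US=1,PS=0
  L1 @0x39[4] → 0x3D007  P=1,RW=1,US=1,PS=0
  ✓ 0x3D11D  — 2 lookups
#2 VA=0x260411D (r,kernel):
  TLB hit vpn=0x2604 → PA=0x3D11D
#3 VA=0x2413D9C (r,user):
  L0 @0x31[18] → 0x41007  P=1,RW=1,US=1,PS=0
  L1 @0x41[19] → 0x42007  P=1,RW=1,US=1,PS=0
  ✓ 0x42D9C  — 2 lookups
#4 VA=0x2C19C8D (r,kernel):
  L0 @0x31[22] → 0x45007  P=1,RW=1,US=1,PS=0
  L1 @0x45[25] → 0x49007  P=1,RW=1,US=1,PS=0
  ✓ 0x49C8D  — 2 lookups

Access #3 fault: NONE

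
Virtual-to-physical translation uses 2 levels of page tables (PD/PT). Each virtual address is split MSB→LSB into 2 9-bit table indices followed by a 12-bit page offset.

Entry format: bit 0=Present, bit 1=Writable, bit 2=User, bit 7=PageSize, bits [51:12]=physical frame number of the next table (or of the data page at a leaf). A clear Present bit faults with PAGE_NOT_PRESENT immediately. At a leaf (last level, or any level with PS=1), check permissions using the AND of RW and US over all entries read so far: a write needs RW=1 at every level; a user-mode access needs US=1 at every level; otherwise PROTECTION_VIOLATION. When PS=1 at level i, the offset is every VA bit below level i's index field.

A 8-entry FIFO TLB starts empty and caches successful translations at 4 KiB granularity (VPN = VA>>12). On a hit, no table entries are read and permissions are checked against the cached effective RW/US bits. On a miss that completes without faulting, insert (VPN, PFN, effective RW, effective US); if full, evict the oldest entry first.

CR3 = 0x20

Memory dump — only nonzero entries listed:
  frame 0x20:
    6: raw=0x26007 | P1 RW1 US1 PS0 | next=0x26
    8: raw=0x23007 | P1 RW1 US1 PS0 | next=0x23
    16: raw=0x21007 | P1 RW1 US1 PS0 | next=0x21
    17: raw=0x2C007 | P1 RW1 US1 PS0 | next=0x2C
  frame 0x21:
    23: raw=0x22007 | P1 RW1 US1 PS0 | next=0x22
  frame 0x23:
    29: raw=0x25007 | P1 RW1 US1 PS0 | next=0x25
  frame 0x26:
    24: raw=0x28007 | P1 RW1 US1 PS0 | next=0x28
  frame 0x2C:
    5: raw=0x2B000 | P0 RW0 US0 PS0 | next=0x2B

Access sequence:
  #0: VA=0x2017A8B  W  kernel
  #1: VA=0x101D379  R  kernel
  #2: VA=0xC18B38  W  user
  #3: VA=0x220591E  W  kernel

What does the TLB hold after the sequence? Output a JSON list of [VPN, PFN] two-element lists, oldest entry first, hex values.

Trace:
#0 VA=0x2017A8B (w,kernel):
  [0] read 0x20 idx=16: raw=0x21007 flags P=1 W=1 U=1 S=0
  [1] read 0x21 idx=23: raw=0x22007 flags P=1 W=1 U=1 S=0
  ⇒ phys 0x22A8B  [2 reads]
#1 VA=0x101D379 (r,kernel):
  [0] read 0x20 idx=8: raw=0x23007 flags P=1 W=1 U=1 S=0
  [1] read 0x23 idx=29: raw=0x25007 flags P=1 W=1 U=1 S=0
  ⇒ phys 0x25379  [2 reads]
#2 VA=0xC18B38 (w,user):
  [0] read 0x20 idx=6: raw=0x26007 flags P=1 W=1 U=1 S=0
  [1] read 0x26 idx=24: raw=0x28007 flags P=1 W=1 U=1 S=0
  ⇒ phys 0x28B38  [2 reads]
#3 VA=0x220591E (w,kernel):
  [0] read 0x20 idx=17: raw=0x2C007 flags P=1 W=1 U=1 S=0
  [1] read 0x2C idx=5: raw=0x2B000 flags P=0 W=0 U=0 S=0
  ✗ PAGE_NOT_PRESENT  [2 reads]

TLB: [["0x2017", "0x22"], ["0x101D", "0x25"], ["0xC18", "0x28"]]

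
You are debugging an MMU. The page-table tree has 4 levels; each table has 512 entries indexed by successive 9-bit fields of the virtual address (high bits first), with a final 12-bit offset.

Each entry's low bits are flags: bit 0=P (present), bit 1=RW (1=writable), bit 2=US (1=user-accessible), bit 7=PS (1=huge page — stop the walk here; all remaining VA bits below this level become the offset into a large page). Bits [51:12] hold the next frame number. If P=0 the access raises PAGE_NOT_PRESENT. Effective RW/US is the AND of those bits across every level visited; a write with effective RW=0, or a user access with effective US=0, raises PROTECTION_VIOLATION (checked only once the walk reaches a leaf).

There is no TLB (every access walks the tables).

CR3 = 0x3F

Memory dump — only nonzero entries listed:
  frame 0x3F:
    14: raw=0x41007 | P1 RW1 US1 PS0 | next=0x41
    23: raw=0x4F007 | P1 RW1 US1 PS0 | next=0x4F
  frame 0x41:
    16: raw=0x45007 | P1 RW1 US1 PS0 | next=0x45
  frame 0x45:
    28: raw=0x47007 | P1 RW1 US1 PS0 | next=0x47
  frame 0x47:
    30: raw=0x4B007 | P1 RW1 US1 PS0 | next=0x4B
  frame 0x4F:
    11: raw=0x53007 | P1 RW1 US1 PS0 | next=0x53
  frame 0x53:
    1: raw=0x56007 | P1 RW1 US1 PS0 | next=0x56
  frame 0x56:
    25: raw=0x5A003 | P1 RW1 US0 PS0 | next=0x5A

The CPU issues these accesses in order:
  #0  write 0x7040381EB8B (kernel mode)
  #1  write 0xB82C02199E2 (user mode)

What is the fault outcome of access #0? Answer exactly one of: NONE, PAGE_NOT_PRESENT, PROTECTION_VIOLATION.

Walk each access:
#0 VA=0x7040381EB8B (w,kernel):
  L0 @0x3F[14] → 0x41007  P=1,RW=1,US=1,PS=0
  L1 @0x41[16] → 0x45007  P=1,RW=1,US=1,PS=0
  L2 @0x45[28] → 0x47007  P=1,RW=1,US=1,PS=0
  L3 @0x47[30] → 0x4B007  P=1,RW=1,US=1,PS=0
  → PA=0x4BB8B  (4 entries read)
#1 VA=0xB82C02199E2 (w,user):
  L0 @0x3F[23] → 0x4F007  P=1,RW=1,US=1,PS=0
  L1 @0x4F[11] → 0x53007  P=1,RW=1,US=1,PS=0
  L2 @0x53[1] → 0x56007  P=1,RW=1,US=1,PS=0
  L3 @0x56[25] → 0x5A003  P=1,RW=1,US=0,PS=0
  ✗ PROTECTION_VIOLATION  [4 reads]

Access #0 fault: NONE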